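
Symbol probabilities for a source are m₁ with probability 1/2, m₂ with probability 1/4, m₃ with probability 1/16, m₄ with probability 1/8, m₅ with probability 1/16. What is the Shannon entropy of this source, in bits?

1.875 bits

Each probability is a power of 1/2, so log₂(1/p) is an integer.
H = Σ p·log₂(1/p) = 1/2·1 + 1/4·2 + 1/16·4 + 1/8·3 + 1/16·4 = 1.875 bits.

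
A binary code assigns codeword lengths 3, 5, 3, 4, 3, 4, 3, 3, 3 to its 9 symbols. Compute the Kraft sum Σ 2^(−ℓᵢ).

0.90625

With common denominator 2^5 = 32: Σ 2^(−ℓᵢ) = 4/32 + 1/32 + 4/32 + 2/32 + 4/32 + 2/32 + 4/32 + 4/32 + 4/32 = 29/32 = 0.90625.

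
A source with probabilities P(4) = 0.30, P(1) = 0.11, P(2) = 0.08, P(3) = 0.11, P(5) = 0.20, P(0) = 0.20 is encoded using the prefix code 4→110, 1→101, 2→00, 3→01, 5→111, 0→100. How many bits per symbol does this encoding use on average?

2.81 bits/symbol

L̄ = Σ pᵢ·ℓᵢ = 0.30·3 + 0.11·3 + 0.08·2 + 0.11·2 + 0.20·3 + 0.20·3 = 2.81 bits/symbol.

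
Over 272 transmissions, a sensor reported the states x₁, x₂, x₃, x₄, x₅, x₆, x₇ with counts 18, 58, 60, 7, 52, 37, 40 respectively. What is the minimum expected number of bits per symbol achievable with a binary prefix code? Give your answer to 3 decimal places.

Probabilities are the counts divided by 272.
Repeatedly combine the two least-probable nodes; the expected code length is the sum of the merged weights.
merge 7/272 + 9/136 → 25/272
merge 25/272 + 37/272 → 31/136
merge 5/34 + 13/68 → 23/68
merge 29/136 + 15/68 → 59/136
merge 31/136 + 23/68 → 77/136
merge 59/136 + 77/136 → 1
L = 25/272 + 31/136 + 23/68 + 59/136 + 77/136 + 1 = 723/272 ≈ 2.658 bits/symbol.

2.658 bits/symbol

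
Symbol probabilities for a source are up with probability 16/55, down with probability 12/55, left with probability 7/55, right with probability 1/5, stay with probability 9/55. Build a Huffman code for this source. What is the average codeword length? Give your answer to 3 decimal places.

2.291 bits/symbol

Repeatedly combine the two least-probable nodes; the expected code length is the sum of the merged weights.
merge 7/55 + 9/55 → 16/55
merge 1/5 + 12/55 → 23/55
merge 16/55 + 16/55 → 32/55
merge 23/55 + 32/55 → 1
L = 16/55 + 23/55 + 32/55 + 1 = 126/55 ≈ 2.291 bits/symbol.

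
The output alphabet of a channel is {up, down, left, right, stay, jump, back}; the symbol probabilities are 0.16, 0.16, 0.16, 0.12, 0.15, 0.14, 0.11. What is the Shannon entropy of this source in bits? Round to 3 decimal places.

H = −Σ pᵢ log₂ pᵢ.
−0.16·log₂(0.16) = 0.4230
−0.16·log₂(0.16) = 0.4230
−0.16·log₂(0.16) = 0.4230
−0.12·log₂(0.12) = 0.3671
−0.15·log₂(0.15) = 0.4105
−0.14·log₂(0.14) = 0.3971
−0.11·log₂(0.11) = 0.3503
Sum ≈ 2.7941 → 2.794 bits.

2.794 bits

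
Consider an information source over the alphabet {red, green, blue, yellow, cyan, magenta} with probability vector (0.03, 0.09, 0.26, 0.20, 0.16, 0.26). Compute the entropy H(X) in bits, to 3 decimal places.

H = −Σ pᵢ log₂ pᵢ.
−0.03·log₂(0.03) = 0.1518
−0.09·log₂(0.09) = 0.3127
−0.26·log₂(0.26) = 0.5053
−0.20·log₂(0.20) = 0.4644
−0.16·log₂(0.16) = 0.4230
−0.26·log₂(0.26) = 0.5053
Sum ≈ 2.3624 → 2.362 bits.

2.362 bits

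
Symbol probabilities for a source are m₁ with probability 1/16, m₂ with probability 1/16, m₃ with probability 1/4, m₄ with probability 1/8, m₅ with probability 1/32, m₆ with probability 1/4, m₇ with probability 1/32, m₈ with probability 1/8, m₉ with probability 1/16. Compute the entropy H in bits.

2.8125 bits

Each probability is a power of 1/2, so log₂(1/p) is an integer.
H = Σ p·log₂(1/p) = 1/16·4 + 1/16·4 + 1/4·2 + 1/8·3 + 1/32·5 + 1/4·2 + 1/32·5 + 1/8·3 + 1/16·4 = 2.8125 bits.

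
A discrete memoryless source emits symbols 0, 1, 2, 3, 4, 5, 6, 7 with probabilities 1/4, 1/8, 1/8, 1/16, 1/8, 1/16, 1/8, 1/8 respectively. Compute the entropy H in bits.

Each probability is a power of 1/2, so log₂(1/p) is an integer.
H = Σ p·log₂(1/p) = 1/4·2 + 1/8·3 + 1/8·3 + 1/16·4 + 1/8·3 + 1/16·4 + 1/8·3 + 1/8·3 = 2.875 bits.

2.875 bits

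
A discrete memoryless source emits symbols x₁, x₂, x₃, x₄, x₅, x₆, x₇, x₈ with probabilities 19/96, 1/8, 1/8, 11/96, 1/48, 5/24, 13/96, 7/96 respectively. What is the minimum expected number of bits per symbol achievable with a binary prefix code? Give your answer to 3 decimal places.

2.885 bits/symbol

Repeatedly combine the two least-probable nodes; the expected code length is the sum of the merged weights.
merge 1/48 + 7/96 → 3/32
merge 3/32 + 11/96 → 5/24
merge 1/8 + 1/8 → 1/4
merge 13/96 + 19/96 → 1/3
merge 5/24 + 5/24 → 5/12
merge 1/4 + 1/3 → 7/12
merge 5/12 + 7/12 → 1
L = 3/32 + 5/24 + 1/4 + 1/3 + 5/12 + 7/12 + 1 = 277/96 ≈ 2.885 bits/symbol.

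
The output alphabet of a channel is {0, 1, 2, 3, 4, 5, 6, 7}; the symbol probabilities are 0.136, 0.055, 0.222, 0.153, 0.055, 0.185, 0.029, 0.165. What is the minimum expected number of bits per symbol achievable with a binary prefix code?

Repeatedly combine the two least-probable nodes; the expected code length is the sum of the merged weights.
merge 29/1000 + 11/200 → 21/250
merge 11/200 + 21/250 → 139/1000
merge 17/125 + 139/1000 → 11/40
merge 153/1000 + 33/200 → 159/500
merge 37/200 + 111/500 → 407/1000
merge 11/40 + 159/500 → 593/1000
merge 407/1000 + 593/1000 → 1
L = 21/250 + 139/1000 + 11/40 + 159/500 + 407/1000 + 593/1000 + 1 = 352/125 = 2.816 bits/symbol.

2.816 bits/symbol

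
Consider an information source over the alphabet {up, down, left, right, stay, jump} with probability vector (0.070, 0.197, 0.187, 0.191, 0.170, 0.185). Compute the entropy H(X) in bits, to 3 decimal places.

H = −Σ pᵢ log₂ pᵢ.
−0.070·log₂(0.070) = 0.2686
−0.197·log₂(0.197) = 0.4617
−0.187·log₂(0.187) = 0.4523
−0.191·log₂(0.191) = 0.4562
−0.170·log₂(0.170) = 0.4346
−0.185·log₂(0.185) = 0.4504
Sum ≈ 2.5237 → 2.524 bits.

2.524 bits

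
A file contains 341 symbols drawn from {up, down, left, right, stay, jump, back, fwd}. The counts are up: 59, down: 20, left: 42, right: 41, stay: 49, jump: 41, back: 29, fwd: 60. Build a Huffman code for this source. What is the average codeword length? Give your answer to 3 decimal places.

2.968 bits/symbol

Probabilities are the counts divided by 341.
Repeatedly combine the two least-probable nodes; the expected code length is the sum of the merged weights.
merge 20/341 + 29/341 → 49/341
merge 41/341 + 41/341 → 82/341
merge 42/341 + 49/341 → 91/341
merge 49/341 + 59/341 → 108/341
merge 60/341 + 82/341 → 142/341
merge 91/341 + 108/341 → 199/341
merge 142/341 + 199/341 → 1
L = 49/341 + 82/341 + 91/341 + 108/341 + 142/341 + 199/341 + 1 = 92/31 ≈ 2.968 bits/symbol.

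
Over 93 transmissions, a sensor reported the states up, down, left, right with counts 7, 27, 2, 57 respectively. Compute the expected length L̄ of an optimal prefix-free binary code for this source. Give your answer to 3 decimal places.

Probabilities are the counts divided by 93.
Repeatedly combine the two least-probable nodes; the expected code length is the sum of the merged weights.
merge 2/93 + 7/93 → 3/31
merge 3/31 + 9/31 → 12/31
merge 12/31 + 19/31 → 1
L = 3/31 + 12/31 + 1 = 46/31 ≈ 1.484 bits/symbol.

1.484 bits/symbol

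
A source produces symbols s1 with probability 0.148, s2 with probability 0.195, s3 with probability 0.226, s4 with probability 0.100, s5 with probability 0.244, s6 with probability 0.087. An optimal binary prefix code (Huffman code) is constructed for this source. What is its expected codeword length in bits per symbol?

2.522 bits/symbol

Repeatedly combine the two least-probable nodes; the expected code length is the sum of the merged weights.
merge 87/1000 + 1/10 → 187/1000
merge 37/250 + 187/1000 → 67/200
merge 39/200 + 113/500 → 421/1000
merge 61/250 + 67/200 → 579/1000
merge 421/1000 + 579/1000 → 1
L = 187/1000 + 67/200 + 421/1000 + 579/1000 + 1 = 1261/500 = 2.522 bits/symbol.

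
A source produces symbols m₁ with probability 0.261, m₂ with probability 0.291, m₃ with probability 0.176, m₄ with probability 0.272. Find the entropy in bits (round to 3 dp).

H = −Σ pᵢ log₂ pᵢ.
−0.261·log₂(0.261) = 0.5058
−0.291·log₂(0.291) = 0.5182
−0.176·log₂(0.176) = 0.4411
−0.272·log₂(0.272) = 0.5109
Sum ≈ 1.9761 → 1.976 bits.

1.976 bits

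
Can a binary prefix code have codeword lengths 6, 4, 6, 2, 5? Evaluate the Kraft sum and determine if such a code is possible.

0.375; yes

With common denominator 2^6 = 64: Σ 2^(−ℓᵢ) = 1/64 + 4/64 + 1/64 + 16/64 + 2/64 = 24/64 = 0.375.
Kraft's inequality requires Σ ≤ 1; here Σ = 0.375 ≤ 1, so such a prefix code exists.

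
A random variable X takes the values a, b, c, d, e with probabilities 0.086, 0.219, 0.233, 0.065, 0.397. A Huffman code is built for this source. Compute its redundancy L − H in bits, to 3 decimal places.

0.065 bits

Entropy H = −Σ p log₂ p ≈ 2.0593 bits.
Huffman merges: 13/200+43/500→151/1000; 151/1000+219/1000→37/100; 233/1000+37/100→603/1000; 397/1000+603/1000→1. L = 531/250 ≈ 2.1240.
L − H = 2.1240 − 2.0593 = 0.065 bits.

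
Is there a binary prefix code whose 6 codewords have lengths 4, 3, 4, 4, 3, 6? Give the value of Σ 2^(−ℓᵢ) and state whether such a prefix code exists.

0.453125; yes

With common denominator 2^6 = 64: Σ 2^(−ℓᵢ) = 4/64 + 8/64 + 4/64 + 4/64 + 8/64 + 1/64 = 29/64 = 0.453125.
Kraft's inequality requires Σ ≤ 1; here Σ = 0.453125 ≤ 1, so such a prefix code exists.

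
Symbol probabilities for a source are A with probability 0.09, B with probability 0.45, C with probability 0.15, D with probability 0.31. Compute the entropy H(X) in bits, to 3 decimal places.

1.765 bits

H = −Σ pᵢ log₂ pᵢ.
−0.09·log₂(0.09) = 0.3127
−0.45·log₂(0.45) = 0.5184
−0.15·log₂(0.15) = 0.4105
−0.31·log₂(0.31) = 0.5238
Sum ≈ 1.7654 → 1.765 bits.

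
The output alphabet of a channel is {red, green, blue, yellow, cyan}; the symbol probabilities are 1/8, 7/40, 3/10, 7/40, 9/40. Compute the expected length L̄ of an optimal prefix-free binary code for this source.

Repeatedly combine the two least-probable nodes; the expected code length is the sum of the merged weights.
merge 1/8 + 7/40 → 3/10
merge 7/40 + 9/40 → 2/5
merge 3/10 + 3/10 → 3/5
merge 2/5 + 3/5 → 1
L = 3/10 + 2/5 + 3/5 + 1 = 23/10 = 2.3 bits/symbol.

2.3 bits/symbol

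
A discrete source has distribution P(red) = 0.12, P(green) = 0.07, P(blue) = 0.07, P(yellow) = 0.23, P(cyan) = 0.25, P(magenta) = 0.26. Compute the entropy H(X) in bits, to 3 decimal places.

H = −Σ pᵢ log₂ pᵢ.
−0.12·log₂(0.12) = 0.3671
−0.07·log₂(0.07) = 0.2686
−0.07·log₂(0.07) = 0.2686
−0.23·log₂(0.23) = 0.4877
−0.25·log₂(0.25) = 0.5000
−0.26·log₂(0.26) = 0.5053
Sum ≈ 2.3971 → 2.397 bits.

2.397 bits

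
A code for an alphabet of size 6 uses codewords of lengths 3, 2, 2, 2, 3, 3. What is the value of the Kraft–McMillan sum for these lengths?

1.125

With common denominator 2^3 = 8: Σ 2^(−ℓᵢ) = 1/8 + 2/8 + 2/8 + 2/8 + 1/8 + 1/8 = 9/8 = 1.125.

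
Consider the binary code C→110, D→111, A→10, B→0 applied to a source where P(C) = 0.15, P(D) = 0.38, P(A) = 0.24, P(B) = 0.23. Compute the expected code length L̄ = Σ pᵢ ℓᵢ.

L̄ = Σ pᵢ·ℓᵢ = 0.15·3 + 0.38·3 + 0.24·2 + 0.23·1 = 2.3 bits/symbol.

2.3 bits/symbol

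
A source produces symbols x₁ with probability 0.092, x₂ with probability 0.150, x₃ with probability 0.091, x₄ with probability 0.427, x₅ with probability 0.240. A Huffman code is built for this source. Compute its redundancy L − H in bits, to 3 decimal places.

Entropy H = −Σ p log₂ p ≈ 2.0603 bits.
Huffman merges: 91/1000+23/250→183/1000; 3/20+183/1000→333/1000; 6/25+333/1000→573/1000; 427/1000+573/1000→1. L = 2089/1000 ≈ 2.0890.
L − H = 2.0890 − 2.0603 = 0.029 bits.

0.029 bits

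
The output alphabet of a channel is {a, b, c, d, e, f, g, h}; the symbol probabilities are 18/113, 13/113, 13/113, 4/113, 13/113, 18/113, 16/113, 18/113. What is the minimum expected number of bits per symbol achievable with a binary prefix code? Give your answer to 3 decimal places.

2.991 bits/symbol

Repeatedly combine the two least-probable nodes; the expected code length is the sum of the merged weights.
merge 4/113 + 13/113 → 17/113
merge 13/113 + 13/113 → 26/113
merge 16/113 + 17/113 → 33/113
merge 18/113 + 18/113 → 36/113
merge 18/113 + 26/113 → 44/113
merge 33/113 + 36/113 → 69/113
merge 44/113 + 69/113 → 1
L = 17/113 + 26/113 + 33/113 + 36/113 + 44/113 + 69/113 + 1 = 338/113 ≈ 2.991 bits/symbol.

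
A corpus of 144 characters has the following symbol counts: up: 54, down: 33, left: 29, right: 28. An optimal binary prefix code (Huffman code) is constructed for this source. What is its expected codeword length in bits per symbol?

2 bits/symbol

Probabilities are the counts divided by 144.
Repeatedly combine the two least-probable nodes; the expected code length is the sum of the merged weights.
merge 7/36 + 29/144 → 19/48
merge 11/48 + 3/8 → 29/48
merge 19/48 + 29/48 → 1
L = 19/48 + 29/48 + 1 = 2 bits/symbol.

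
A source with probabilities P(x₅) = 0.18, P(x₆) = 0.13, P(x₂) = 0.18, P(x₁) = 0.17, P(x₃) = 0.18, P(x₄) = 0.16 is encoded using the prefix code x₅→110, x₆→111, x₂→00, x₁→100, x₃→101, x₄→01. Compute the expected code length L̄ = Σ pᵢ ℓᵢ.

L̄ = Σ pᵢ·ℓᵢ = 0.18·3 + 0.13·3 + 0.18·2 + 0.17·3 + 0.18·3 + 0.16·2 = 2.66 bits/symbol.

2.66 bits/symbol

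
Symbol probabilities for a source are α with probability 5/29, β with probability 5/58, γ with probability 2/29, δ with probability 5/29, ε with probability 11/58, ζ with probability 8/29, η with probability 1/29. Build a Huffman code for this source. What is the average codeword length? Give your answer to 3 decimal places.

Repeatedly combine the two least-probable nodes; the expected code length is the sum of the merged weights.
merge 1/29 + 2/29 → 3/29
merge 5/58 + 3/29 → 11/58
merge 5/29 + 5/29 → 10/29
merge 11/58 + 11/58 → 11/29
merge 8/29 + 10/29 → 18/29
merge 11/29 + 18/29 → 1
L = 3/29 + 11/58 + 10/29 + 11/29 + 18/29 + 1 = 153/58 ≈ 2.638 bits/symbol.

2.638 bits/symbol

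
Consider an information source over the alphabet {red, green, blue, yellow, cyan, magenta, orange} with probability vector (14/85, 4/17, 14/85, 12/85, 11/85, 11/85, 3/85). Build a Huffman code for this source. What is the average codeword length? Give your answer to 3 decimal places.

Repeatedly combine the two least-probable nodes; the expected code length is the sum of the merged weights.
merge 3/85 + 11/85 → 14/85
merge 11/85 + 12/85 → 23/85
merge 14/85 + 14/85 → 28/85
merge 14/85 + 4/17 → 2/5
merge 23/85 + 28/85 → 3/5
merge 2/5 + 3/5 → 1
L = 14/85 + 23/85 + 28/85 + 2/5 + 3/5 + 1 = 47/17 ≈ 2.765 bits/symbol.

2.765 bits/symbol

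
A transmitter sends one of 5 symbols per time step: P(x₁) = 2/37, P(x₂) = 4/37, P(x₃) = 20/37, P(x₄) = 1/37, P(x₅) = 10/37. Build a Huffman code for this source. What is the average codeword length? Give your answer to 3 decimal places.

1.730 bits/symbol

Repeatedly combine the two least-probable nodes; the expected code length is the sum of the merged weights.
merge 1/37 + 2/37 → 3/37
merge 3/37 + 4/37 → 7/37
merge 7/37 + 10/37 → 17/37
merge 17/37 + 20/37 → 1
L = 3/37 + 7/37 + 17/37 + 1 = 64/37 ≈ 1.730 bits/symbol.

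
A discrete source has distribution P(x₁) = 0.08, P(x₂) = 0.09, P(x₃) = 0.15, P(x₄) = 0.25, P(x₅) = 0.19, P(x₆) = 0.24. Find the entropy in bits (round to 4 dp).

H = −Σ pᵢ log₂ pᵢ.
−0.08·log₂(0.08) = 0.2915
−0.09·log₂(0.09) = 0.3127
−0.15·log₂(0.15) = 0.4105
−0.25·log₂(0.25) = 0.5000
−0.19·log₂(0.19) = 0.4552
−0.24·log₂(0.24) = 0.4941
Sum ≈ 2.4641 → 2.4641 bits.

2.4641 bits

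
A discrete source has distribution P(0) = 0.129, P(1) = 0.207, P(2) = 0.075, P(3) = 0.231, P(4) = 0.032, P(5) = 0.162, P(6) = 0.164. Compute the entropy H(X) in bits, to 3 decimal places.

2.632 bits

H = −Σ pᵢ log₂ pᵢ.
−0.129·log₂(0.129) = 0.3811
−0.207·log₂(0.207) = 0.4704
−0.075·log₂(0.075) = 0.2803
−0.231·log₂(0.231) = 0.4883
−0.032·log₂(0.032) = 0.1589
−0.162·log₂(0.162) = 0.4254
−0.164·log₂(0.164) = 0.4278
Sum ≈ 2.6322 → 2.632 bits.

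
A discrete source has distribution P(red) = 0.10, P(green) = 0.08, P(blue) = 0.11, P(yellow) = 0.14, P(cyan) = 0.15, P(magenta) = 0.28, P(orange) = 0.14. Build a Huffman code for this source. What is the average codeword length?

Repeatedly combine the two least-probable nodes; the expected code length is the sum of the merged weights.
merge 2/25 + 1/10 → 9/50
merge 11/100 + 7/50 → 1/4
merge 7/50 + 3/20 → 29/100
merge 9/50 + 1/4 → 43/100
merge 7/25 + 29/100 → 57/100
merge 43/100 + 57/100 → 1
L = 9/50 + 1/4 + 29/100 + 43/100 + 57/100 + 1 = 68/25 = 2.72 bits/symbol.

2.72 bits/symbol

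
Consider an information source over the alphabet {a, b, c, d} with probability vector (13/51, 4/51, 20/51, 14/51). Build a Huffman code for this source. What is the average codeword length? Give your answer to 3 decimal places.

1.941 bits/symbol

Repeatedly combine the two least-probable nodes; the expected code length is the sum of the merged weights.
merge 4/51 + 13/51 → 1/3
merge 14/51 + 1/3 → 31/51
merge 20/51 + 31/51 → 1
L = 1/3 + 31/51 + 1 = 33/17 ≈ 1.941 bits/symbol.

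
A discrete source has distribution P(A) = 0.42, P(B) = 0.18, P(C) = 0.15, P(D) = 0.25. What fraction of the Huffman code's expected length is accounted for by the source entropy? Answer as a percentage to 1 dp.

Entropy H = −Σ p log₂ p ≈ 1.8815 bits.
Huffman merges: 3/20+9/50→33/100; 1/4+33/100→29/50; 21/50+29/50→1. L = 191/100 ≈ 1.9100.
Efficiency = H/L = 1.8815/1.9100 = 98.5%.

98.5%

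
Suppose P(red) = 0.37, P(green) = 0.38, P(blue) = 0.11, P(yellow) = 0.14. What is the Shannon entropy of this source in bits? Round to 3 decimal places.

1.809 bits

H = −Σ pᵢ log₂ pᵢ.
−0.37·log₂(0.37) = 0.5307
−0.38·log₂(0.38) = 0.5305
−0.11·log₂(0.11) = 0.3503
−0.14·log₂(0.14) = 0.3971
Sum ≈ 1.8086 → 1.809 bits.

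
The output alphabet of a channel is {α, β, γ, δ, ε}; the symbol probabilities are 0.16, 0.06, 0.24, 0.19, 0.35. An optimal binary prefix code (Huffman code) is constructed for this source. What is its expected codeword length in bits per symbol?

Repeatedly combine the two least-probable nodes; the expected code length is the sum of the merged weights.
merge 3/50 + 4/25 → 11/50
merge 19/100 + 11/50 → 41/100
merge 6/25 + 7/20 → 59/100
merge 41/100 + 59/100 → 1
L = 11/50 + 41/100 + 59/100 + 1 = 111/50 = 2.22 bits/symbol.

2.22 bits/symbol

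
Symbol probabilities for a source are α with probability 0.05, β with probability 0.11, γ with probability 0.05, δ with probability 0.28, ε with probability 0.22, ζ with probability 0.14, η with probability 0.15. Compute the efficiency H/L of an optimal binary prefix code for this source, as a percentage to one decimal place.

Entropy H = −Σ p log₂ p ≈ 2.5849 bits.
Huffman merges: 1/20+1/20→1/10; 1/10+11/100→21/100; 7/50+3/20→29/100; 21/100+11/50→43/100; 7/25+29/100→57/100; 43/100+57/100→1. L = 13/5 ≈ 2.6000.
Efficiency = H/L = 2.5849/2.6000 = 99.4%.

99.4%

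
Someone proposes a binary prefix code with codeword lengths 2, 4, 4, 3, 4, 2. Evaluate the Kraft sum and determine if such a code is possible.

With common denominator 2^4 = 16: Σ 2^(−ℓᵢ) = 4/16 + 1/16 + 1/16 + 2/16 + 1/16 + 4/16 = 13/16 = 0.8125.
Kraft's inequality requires Σ ≤ 1; here Σ = 0.8125 ≤ 1, so such a prefix code exists.

0.8125; yes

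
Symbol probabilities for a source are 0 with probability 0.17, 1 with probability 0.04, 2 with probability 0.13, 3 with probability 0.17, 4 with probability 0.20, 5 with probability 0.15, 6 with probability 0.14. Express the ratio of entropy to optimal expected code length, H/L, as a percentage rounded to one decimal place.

96.8%

Entropy H = −Σ p log₂ p ≈ 2.7096 bits.
Huffman merges: 1/25+13/100→17/100; 7/50+3/20→29/100; 17/100+17/100→17/50; 17/100+1/5→37/100; 29/100+17/50→63/100; 37/100+63/100→1. L = 14/5 ≈ 2.8000.
Efficiency = H/L = 2.7096/2.8000 = 96.8%.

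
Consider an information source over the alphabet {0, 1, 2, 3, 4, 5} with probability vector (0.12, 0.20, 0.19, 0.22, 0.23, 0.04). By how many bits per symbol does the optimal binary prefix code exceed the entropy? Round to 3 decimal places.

0.069 bits

Entropy H = −Σ p log₂ p ≈ 2.4407 bits.
Huffman merges: 1/25+3/25→4/25; 4/25+19/100→7/20; 1/5+11/50→21/50; 23/100+7/20→29/50; 21/50+29/50→1. L = 251/100 ≈ 2.5100.
L − H = 2.5100 − 2.4407 = 0.069 bits.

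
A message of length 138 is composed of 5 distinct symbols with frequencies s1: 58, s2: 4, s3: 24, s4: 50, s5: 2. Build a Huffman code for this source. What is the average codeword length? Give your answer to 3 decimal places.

1.841 bits/symbol

Probabilities are the counts divided by 138.
Repeatedly combine the two least-probable nodes; the expected code length is the sum of the merged weights.
merge 1/69 + 2/69 → 1/23
merge 1/23 + 4/23 → 5/23
merge 5/23 + 25/69 → 40/69
merge 29/69 + 40/69 → 1
L = 1/23 + 5/23 + 40/69 + 1 = 127/69 ≈ 1.841 bits/symbol.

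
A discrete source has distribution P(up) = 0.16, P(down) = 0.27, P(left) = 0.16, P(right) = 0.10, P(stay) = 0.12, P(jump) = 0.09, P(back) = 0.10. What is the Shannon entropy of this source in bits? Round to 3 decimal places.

H = −Σ pᵢ log₂ pᵢ.
−0.16·log₂(0.16) = 0.4230
−0.27·log₂(0.27) = 0.5100
−0.16·log₂(0.16) = 0.4230
−0.10·log₂(0.10) = 0.3322
−0.12·log₂(0.12) = 0.3671
−0.09·log₂(0.09) = 0.3127
−0.10·log₂(0.10) = 0.3322
Sum ≈ 2.7002 → 2.700 bits.

2.700 bits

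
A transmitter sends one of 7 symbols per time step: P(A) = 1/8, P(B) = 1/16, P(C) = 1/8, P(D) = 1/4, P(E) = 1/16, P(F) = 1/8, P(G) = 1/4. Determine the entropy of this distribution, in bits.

2.625 bits

Each probability is a power of 1/2, so log₂(1/p) is an integer.
H = Σ p·log₂(1/p) = 1/8·3 + 1/16·4 + 1/8·3 + 1/4·2 + 1/16·4 + 1/8·3 + 1/4·2 = 2.625 bits.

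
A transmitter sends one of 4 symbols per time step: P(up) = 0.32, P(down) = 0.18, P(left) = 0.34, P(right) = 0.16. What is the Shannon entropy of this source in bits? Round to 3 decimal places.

1.924 bits

H = −Σ pᵢ log₂ pᵢ.
−0.32·log₂(0.32) = 0.5260
−0.18·log₂(0.18) = 0.4453
−0.34·log₂(0.34) = 0.5292
−0.16·log₂(0.16) = 0.4230
Sum ≈ 1.9235 → 1.924 bits.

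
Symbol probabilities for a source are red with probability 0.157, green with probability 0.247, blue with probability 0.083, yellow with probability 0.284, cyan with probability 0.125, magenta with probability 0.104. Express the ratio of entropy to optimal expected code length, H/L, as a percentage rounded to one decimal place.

99.1%

Entropy H = −Σ p log₂ p ≈ 2.4461 bits.
Huffman merges: 83/1000+13/125→187/1000; 1/8+157/1000→141/500; 187/1000+247/1000→217/500; 141/500+71/250→283/500; 217/500+283/500→1. L = 2469/1000 ≈ 2.4690.
Efficiency = H/L = 2.4461/2.4690 = 99.1%.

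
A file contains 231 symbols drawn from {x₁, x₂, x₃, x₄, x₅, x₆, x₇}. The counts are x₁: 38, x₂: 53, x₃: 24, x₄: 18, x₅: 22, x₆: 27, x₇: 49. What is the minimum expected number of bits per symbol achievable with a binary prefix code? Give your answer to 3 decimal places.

2.732 bits/symbol

Probabilities are the counts divided by 231.
Repeatedly combine the two least-probable nodes; the expected code length is the sum of the merged weights.
merge 6/77 + 2/21 → 40/231
merge 8/77 + 9/77 → 17/77
merge 38/231 + 40/231 → 26/77
merge 7/33 + 17/77 → 100/231
merge 53/231 + 26/77 → 131/231
merge 100/231 + 131/231 → 1
L = 40/231 + 17/77 + 26/77 + 100/231 + 131/231 + 1 = 631/231 ≈ 2.732 bits/symbol.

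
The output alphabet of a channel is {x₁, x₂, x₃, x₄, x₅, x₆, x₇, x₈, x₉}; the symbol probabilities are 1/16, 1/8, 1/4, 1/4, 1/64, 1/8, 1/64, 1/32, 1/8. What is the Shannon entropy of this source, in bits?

2.71875 bits

Each probability is a power of 1/2, so log₂(1/p) is an integer.
H = Σ p·log₂(1/p) = 1/16·4 + 1/8·3 + 1/4·2 + 1/4·2 + 1/64·6 + 1/8·3 + 1/64·6 + 1/32·5 + 1/8·3 = 2.71875 bits.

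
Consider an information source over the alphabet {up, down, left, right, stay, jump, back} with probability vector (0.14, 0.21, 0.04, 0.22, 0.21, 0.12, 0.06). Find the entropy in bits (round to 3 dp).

H = −Σ pᵢ log₂ pᵢ.
−0.14·log₂(0.14) = 0.3971
−0.21·log₂(0.21) = 0.4728
−0.04·log₂(0.04) = 0.1858
−0.22·log₂(0.22) = 0.4806
−0.21·log₂(0.21) = 0.4728
−0.12·log₂(0.12) = 0.3671
−0.06·log₂(0.06) = 0.2435
Sum ≈ 2.6197 → 2.620 bits.

2.620 bits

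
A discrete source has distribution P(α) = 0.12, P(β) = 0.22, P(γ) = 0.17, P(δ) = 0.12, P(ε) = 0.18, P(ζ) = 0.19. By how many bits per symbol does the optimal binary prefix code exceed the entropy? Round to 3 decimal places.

Entropy H = −Σ p log₂ p ≈ 2.5498 bits.
Huffman merges: 3/25+3/25→6/25; 17/100+9/50→7/20; 19/100+11/50→41/100; 6/25+7/20→59/100; 41/100+59/100→1. L = 259/100 ≈ 2.5900.
L − H = 2.5900 − 2.5498 = 0.040 bits.

0.040 bits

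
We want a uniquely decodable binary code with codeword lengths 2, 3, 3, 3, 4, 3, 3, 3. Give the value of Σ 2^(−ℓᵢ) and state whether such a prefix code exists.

1.0625; no

With common denominator 2^4 = 16: Σ 2^(−ℓᵢ) = 4/16 + 2/16 + 2/16 + 2/16 + 1/16 + 2/16 + 2/16 + 2/16 = 17/16 = 1.0625.
Kraft's inequality requires Σ ≤ 1; here Σ = 1.0625 > 1, so no such prefix code exists.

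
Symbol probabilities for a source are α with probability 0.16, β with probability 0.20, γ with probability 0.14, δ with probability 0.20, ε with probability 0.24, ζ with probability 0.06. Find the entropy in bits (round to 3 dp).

H = −Σ pᵢ log₂ pᵢ.
−0.16·log₂(0.16) = 0.4230
−0.20·log₂(0.20) = 0.4644
−0.14·log₂(0.14) = 0.3971
−0.20·log₂(0.20) = 0.4644
−0.24·log₂(0.24) = 0.4941
−0.06·log₂(0.06) = 0.2435
Sum ≈ 2.4866 → 2.487 bits.

2.487 bits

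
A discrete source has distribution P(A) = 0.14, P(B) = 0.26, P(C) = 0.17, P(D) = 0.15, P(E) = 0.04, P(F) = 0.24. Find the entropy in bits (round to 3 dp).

H = −Σ pᵢ log₂ pᵢ.
−0.14·log₂(0.14) = 0.3971
−0.26·log₂(0.26) = 0.5053
−0.17·log₂(0.17) = 0.4346
−0.15·log₂(0.15) = 0.4105
−0.04·log₂(0.04) = 0.1858
−0.24·log₂(0.24) = 0.4941
Sum ≈ 2.4274 → 2.427 bits.

2.427 bits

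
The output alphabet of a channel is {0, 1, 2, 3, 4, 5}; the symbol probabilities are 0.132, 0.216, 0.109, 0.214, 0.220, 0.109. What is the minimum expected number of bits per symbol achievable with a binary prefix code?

Repeatedly combine the two least-probable nodes; the expected code length is the sum of the merged weights.
merge 109/1000 + 109/1000 → 109/500
merge 33/250 + 107/500 → 173/500
merge 27/125 + 109/500 → 217/500
merge 11/50 + 173/500 → 283/500
merge 217/500 + 283/500 → 1
L = 109/500 + 173/500 + 217/500 + 283/500 + 1 = 641/250 = 2.564 bits/symbol.

2.564 bits/symbol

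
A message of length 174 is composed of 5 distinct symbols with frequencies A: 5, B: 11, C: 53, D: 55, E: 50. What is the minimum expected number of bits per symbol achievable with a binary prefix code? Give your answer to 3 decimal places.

Probabilities are the counts divided by 174.
Repeatedly combine the two least-probable nodes; the expected code length is the sum of the merged weights.
merge 5/174 + 11/174 → 8/87
merge 8/87 + 25/87 → 11/29
merge 53/174 + 55/174 → 18/29
merge 11/29 + 18/29 → 1
L = 8/87 + 11/29 + 18/29 + 1 = 182/87 ≈ 2.092 bits/symbol.

2.092 bits/symbol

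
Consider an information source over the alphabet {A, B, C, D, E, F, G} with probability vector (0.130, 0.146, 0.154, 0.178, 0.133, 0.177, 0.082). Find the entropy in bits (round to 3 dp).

2.772 bits

H = −Σ pᵢ log₂ pᵢ.
−0.130·log₂(0.130) = 0.3826
−0.146·log₂(0.146) = 0.4053
−0.154·log₂(0.154) = 0.4156
−0.178·log₂(0.178) = 0.4432
−0.133·log₂(0.133) = 0.3871
−0.177·log₂(0.177) = 0.4422
−0.082·log₂(0.082) = 0.2959
Sum ≈ 2.7720 → 2.772 bits.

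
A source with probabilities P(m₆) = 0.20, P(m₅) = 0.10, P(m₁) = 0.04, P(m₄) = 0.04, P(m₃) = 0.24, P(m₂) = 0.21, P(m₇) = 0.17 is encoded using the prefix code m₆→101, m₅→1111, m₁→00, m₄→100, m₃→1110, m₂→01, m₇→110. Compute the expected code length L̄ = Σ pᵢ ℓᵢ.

L̄ = Σ pᵢ·ℓᵢ = 0.20·3 + 0.10·4 + 0.04·2 + 0.04·3 + 0.24·4 + 0.21·2 + 0.17·3 = 3.09 bits/symbol.

3.09 bits/symbol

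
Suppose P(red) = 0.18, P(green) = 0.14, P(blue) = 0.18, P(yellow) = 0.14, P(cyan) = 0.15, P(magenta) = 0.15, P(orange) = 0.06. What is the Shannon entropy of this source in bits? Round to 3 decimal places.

H = −Σ pᵢ log₂ pᵢ.
−0.18·log₂(0.18) = 0.4453
−0.14·log₂(0.14) = 0.3971
−0.18·log₂(0.18) = 0.4453
−0.14·log₂(0.14) = 0.3971
−0.15·log₂(0.15) = 0.4105
−0.15·log₂(0.15) = 0.4105
−0.06·log₂(0.06) = 0.2435
Sum ≈ 2.7495 → 2.749 bits.

2.749 bits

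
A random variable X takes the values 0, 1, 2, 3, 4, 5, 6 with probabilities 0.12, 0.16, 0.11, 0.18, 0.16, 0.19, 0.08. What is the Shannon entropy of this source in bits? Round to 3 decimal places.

2.755 bits

H = −Σ pᵢ log₂ pᵢ.
−0.12·log₂(0.12) = 0.3671
−0.16·log₂(0.16) = 0.4230
−0.11·log₂(0.11) = 0.3503
−0.18·log₂(0.18) = 0.4453
−0.16·log₂(0.16) = 0.4230
−0.19·log₂(0.19) = 0.4552
−0.08·log₂(0.08) = 0.2915
Sum ≈ 2.7554 → 2.755 bits.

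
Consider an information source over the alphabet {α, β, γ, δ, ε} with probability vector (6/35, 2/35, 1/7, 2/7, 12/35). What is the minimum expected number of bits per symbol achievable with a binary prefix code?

Repeatedly combine the two least-probable nodes; the expected code length is the sum of the merged weights.
merge 2/35 + 1/7 → 1/5
merge 6/35 + 1/5 → 13/35
merge 2/7 + 12/35 → 22/35
merge 13/35 + 22/35 → 1
L = 1/5 + 13/35 + 22/35 + 1 = 11/5 = 2.2 bits/symbol.

2.2 bits/symbol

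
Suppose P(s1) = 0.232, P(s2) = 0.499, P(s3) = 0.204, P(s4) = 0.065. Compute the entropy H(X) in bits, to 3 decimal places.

H = −Σ pᵢ log₂ pᵢ.
−0.232·log₂(0.232) = 0.4890
−0.499·log₂(0.499) = 0.5004
−0.204·log₂(0.204) = 0.4678
−0.065·log₂(0.065) = 0.2563
Sum ≈ 1.7136 → 1.714 bits.

1.714 bits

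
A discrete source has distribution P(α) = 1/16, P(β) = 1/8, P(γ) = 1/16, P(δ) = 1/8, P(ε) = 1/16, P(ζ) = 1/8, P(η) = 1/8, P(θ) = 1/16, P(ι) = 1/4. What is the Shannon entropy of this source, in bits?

3 bits

Each probability is a power of 1/2, so log₂(1/p) is an integer.
H = Σ p·log₂(1/p) = 1/16·4 + 1/8·3 + 1/16·4 + 1/8·3 + 1/16·4 + 1/8·3 + 1/8·3 + 1/16·4 + 1/4·2 = 3 bits.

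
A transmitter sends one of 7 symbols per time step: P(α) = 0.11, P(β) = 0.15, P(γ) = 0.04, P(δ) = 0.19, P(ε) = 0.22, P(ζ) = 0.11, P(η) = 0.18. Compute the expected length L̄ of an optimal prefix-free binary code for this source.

2.74 bits/symbol

Repeatedly combine the two least-probable nodes; the expected code length is the sum of the merged weights.
merge 1/25 + 11/100 → 3/20
merge 11/100 + 3/20 → 13/50
merge 3/20 + 9/50 → 33/100
merge 19/100 + 11/50 → 41/100
merge 13/50 + 33/100 → 59/100
merge 41/100 + 59/100 → 1
L = 3/20 + 13/50 + 33/100 + 41/100 + 59/100 + 1 = 137/50 = 2.74 bits/symbol.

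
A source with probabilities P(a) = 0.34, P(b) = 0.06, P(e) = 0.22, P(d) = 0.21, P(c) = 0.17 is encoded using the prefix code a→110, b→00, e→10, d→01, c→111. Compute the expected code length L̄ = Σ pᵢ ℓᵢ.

L̄ = Σ pᵢ·ℓᵢ = 0.34·3 + 0.06·2 + 0.22·2 + 0.21·2 + 0.17·3 = 2.51 bits/symbol.

2.51 bits/symbol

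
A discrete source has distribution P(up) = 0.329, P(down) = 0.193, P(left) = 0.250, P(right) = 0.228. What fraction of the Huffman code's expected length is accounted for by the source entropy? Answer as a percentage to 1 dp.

98.6%

Entropy H = −Σ p log₂ p ≈ 1.9720 bits.
Huffman merges: 193/1000+57/250→421/1000; 1/4+329/1000→579/1000; 421/1000+579/1000→1. L = 2 ≈ 2.0000.
Efficiency = H/L = 1.9720/2.0000 = 98.6%.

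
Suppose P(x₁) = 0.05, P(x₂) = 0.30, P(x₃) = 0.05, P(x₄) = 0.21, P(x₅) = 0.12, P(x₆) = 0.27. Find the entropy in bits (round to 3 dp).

H = −Σ pᵢ log₂ pᵢ.
−0.05·log₂(0.05) = 0.2161
−0.30·log₂(0.30) = 0.5211
−0.05·log₂(0.05) = 0.2161
−0.21·log₂(0.21) = 0.4728
−0.12·log₂(0.12) = 0.3671
−0.27·log₂(0.27) = 0.5100
Sum ≈ 2.3032 → 2.303 bits.

2.303 bits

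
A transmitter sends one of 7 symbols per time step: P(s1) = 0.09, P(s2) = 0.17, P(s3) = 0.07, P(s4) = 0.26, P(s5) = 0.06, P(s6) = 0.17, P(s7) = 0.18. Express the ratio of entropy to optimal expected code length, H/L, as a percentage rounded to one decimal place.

98.3%

Entropy H = −Σ p log₂ p ≈ 2.6445 bits.
Huffman merges: 3/50+7/100→13/100; 9/100+13/100→11/50; 17/100+17/100→17/50; 9/50+11/50→2/5; 13/50+17/50→3/5; 2/5+3/5→1. L = 269/100 ≈ 2.6900.
Efficiency = H/L = 2.6445/2.6900 = 98.3%.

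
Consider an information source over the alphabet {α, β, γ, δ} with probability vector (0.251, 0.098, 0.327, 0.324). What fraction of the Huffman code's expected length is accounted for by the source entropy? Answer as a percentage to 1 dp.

Entropy H = −Σ p log₂ p ≈ 1.8831 bits.
Huffman merges: 49/500+251/1000→349/1000; 81/250+327/1000→651/1000; 349/1000+651/1000→1. L = 2 ≈ 2.0000.
Efficiency = H/L = 1.8831/2.0000 = 94.2%.

94.2%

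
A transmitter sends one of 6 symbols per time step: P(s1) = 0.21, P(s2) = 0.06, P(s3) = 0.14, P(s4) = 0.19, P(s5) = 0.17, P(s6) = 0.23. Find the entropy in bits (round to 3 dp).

2.491 bits

H = −Σ pᵢ log₂ pᵢ.
−0.21·log₂(0.21) = 0.4728
−0.06·log₂(0.06) = 0.2435
−0.14·log₂(0.14) = 0.3971
−0.19·log₂(0.19) = 0.4552
−0.17·log₂(0.17) = 0.4346
−0.23·log₂(0.23) = 0.4877
Sum ≈ 2.4909 → 2.491 bits.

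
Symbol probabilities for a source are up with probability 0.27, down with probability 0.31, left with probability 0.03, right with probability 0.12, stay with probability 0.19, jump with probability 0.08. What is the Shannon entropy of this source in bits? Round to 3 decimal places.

H = −Σ pᵢ log₂ pᵢ.
−0.27·log₂(0.27) = 0.5100
−0.31·log₂(0.31) = 0.5238
−0.03·log₂(0.03) = 0.1518
−0.12·log₂(0.12) = 0.3671
−0.19·log₂(0.19) = 0.4552
−0.08·log₂(0.08) = 0.2915
Sum ≈ 2.2994 → 2.299 bits.

2.299 bits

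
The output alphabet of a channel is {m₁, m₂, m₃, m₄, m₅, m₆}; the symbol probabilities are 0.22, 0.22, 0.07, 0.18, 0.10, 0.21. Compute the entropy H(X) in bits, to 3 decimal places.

H = −Σ pᵢ log₂ pᵢ.
−0.22·log₂(0.22) = 0.4806
−0.22·log₂(0.22) = 0.4806
−0.07·log₂(0.07) = 0.2686
−0.18·log₂(0.18) = 0.4453
−0.10·log₂(0.10) = 0.3322
−0.21·log₂(0.21) = 0.4728
Sum ≈ 2.4800 → 2.480 bits.

2.480 bits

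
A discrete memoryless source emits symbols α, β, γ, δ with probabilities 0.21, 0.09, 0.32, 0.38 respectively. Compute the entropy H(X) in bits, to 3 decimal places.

H = −Σ pᵢ log₂ pᵢ.
−0.21·log₂(0.21) = 0.4728
−0.09·log₂(0.09) = 0.3127
−0.32·log₂(0.32) = 0.5260
−0.38·log₂(0.38) = 0.5305
Sum ≈ 1.8420 → 1.842 bits.

1.842 bits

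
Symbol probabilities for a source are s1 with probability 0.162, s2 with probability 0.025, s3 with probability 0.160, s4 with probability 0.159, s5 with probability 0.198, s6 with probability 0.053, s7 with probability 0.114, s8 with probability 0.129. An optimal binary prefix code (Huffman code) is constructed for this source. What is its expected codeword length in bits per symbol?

Repeatedly combine the two least-probable nodes; the expected code length is the sum of the merged weights.
merge 1/40 + 53/1000 → 39/500
merge 39/500 + 57/500 → 24/125
merge 129/1000 + 159/1000 → 36/125
merge 4/25 + 81/500 → 161/500
merge 24/125 + 99/500 → 39/100
merge 36/125 + 161/500 → 61/100
merge 39/100 + 61/100 → 1
L = 39/500 + 24/125 + 36/125 + 161/500 + 39/100 + 61/100 + 1 = 72/25 = 2.88 bits/symbol.

2.88 bits/symbol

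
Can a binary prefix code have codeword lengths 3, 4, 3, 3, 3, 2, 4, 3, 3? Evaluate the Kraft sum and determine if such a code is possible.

1.125; no

With common denominator 2^4 = 16: Σ 2^(−ℓᵢ) = 2/16 + 1/16 + 2/16 + 2/16 + 2/16 + 4/16 + 1/16 + 2/16 + 2/16 = 18/16 = 1.125.
Kraft's inequality requires Σ ≤ 1; here Σ = 1.125 > 1, so no such prefix code exists.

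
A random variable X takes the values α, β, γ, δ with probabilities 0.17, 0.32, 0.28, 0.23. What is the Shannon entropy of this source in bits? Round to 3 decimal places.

1.963 bits

H = −Σ pᵢ log₂ pᵢ.
−0.17·log₂(0.17) = 0.4346
−0.32·log₂(0.32) = 0.5260
−0.28·log₂(0.28) = 0.5142
−0.23·log₂(0.23) = 0.4877
Sum ≈ 1.9625 → 1.963 bits.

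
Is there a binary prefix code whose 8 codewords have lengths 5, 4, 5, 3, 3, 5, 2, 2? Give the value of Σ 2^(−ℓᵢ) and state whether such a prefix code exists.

With common denominator 2^5 = 32: Σ 2^(−ℓᵢ) = 1/32 + 2/32 + 1/32 + 4/32 + 4/32 + 1/32 + 8/32 + 8/32 = 29/32 = 0.90625.
Kraft's inequality requires Σ ≤ 1; here Σ = 0.90625 ≤ 1, so such a prefix code exists.

0.90625; yes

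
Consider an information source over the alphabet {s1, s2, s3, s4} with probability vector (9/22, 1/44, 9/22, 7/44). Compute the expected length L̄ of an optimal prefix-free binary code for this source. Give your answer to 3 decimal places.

1.773 bits/symbol

Repeatedly combine the two least-probable nodes; the expected code length is the sum of the merged weights.
merge 1/44 + 7/44 → 2/11
merge 2/11 + 9/22 → 13/22
merge 9/22 + 13/22 → 1
L = 2/11 + 13/22 + 1 = 39/22 ≈ 1.773 bits/symbol.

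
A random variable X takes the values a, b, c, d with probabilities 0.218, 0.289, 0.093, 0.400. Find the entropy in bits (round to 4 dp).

H = −Σ pᵢ log₂ pᵢ.
−0.218·log₂(0.218) = 0.4791
−0.289·log₂(0.289) = 0.5176
−0.093·log₂(0.093) = 0.3187
−0.400·log₂(0.400) = 0.5288
Sum ≈ 1.8441 → 1.8441 bits.

1.8441 bits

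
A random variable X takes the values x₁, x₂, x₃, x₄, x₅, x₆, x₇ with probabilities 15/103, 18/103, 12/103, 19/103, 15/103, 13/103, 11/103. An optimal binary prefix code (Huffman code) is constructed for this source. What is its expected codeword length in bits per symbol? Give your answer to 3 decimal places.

2.816 bits/symbol

Repeatedly combine the two least-probable nodes; the expected code length is the sum of the merged weights.
merge 11/103 + 12/103 → 23/103
merge 13/103 + 15/103 → 28/103
merge 15/103 + 18/103 → 33/103
merge 19/103 + 23/103 → 42/103
merge 28/103 + 33/103 → 61/103
merge 42/103 + 61/103 → 1
L = 23/103 + 28/103 + 33/103 + 42/103 + 61/103 + 1 = 290/103 ≈ 2.816 bits/symbol.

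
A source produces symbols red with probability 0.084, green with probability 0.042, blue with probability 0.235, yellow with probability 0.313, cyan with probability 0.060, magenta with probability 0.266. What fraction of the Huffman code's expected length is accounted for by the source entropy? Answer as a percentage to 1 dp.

98.8%

Entropy H = −Σ p log₂ p ≈ 2.2595 bits.
Huffman merges: 21/500+3/50→51/500; 21/250+51/500→93/500; 93/500+47/200→421/1000; 133/500+313/1000→579/1000; 421/1000+579/1000→1. L = 286/125 ≈ 2.2880.
Efficiency = H/L = 2.2595/2.2880 = 98.8%.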